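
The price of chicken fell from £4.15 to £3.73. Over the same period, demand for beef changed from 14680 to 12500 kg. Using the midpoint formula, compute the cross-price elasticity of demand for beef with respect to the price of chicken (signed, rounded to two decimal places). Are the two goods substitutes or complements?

%ΔQ_{beef} = (12500 − 14680)/avg = -2180/13590 = -0.160412…
%ΔP_{chicken} = (3.73 − 4.15)/avg = -0.42/3.94 = -0.106598…
E_cross = (-2180/13590) / (-0.42/3.94) = 1.5048…
E_cross > 0 ⇒ the goods are substitutes.

1.50; substitutes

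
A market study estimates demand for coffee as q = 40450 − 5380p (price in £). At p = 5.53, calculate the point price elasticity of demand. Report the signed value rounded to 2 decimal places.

-2.78

dq/dp = −5380. At p = 5.53, q = 40450 − 5380(5.53) = 10698.6.
Ed = (dq/dp)·(p/q) = −5380 × (5.53/10698.6) = -2.7808…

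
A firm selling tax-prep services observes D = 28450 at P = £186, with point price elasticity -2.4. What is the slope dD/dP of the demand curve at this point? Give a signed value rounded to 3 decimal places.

-367.097

Ed = (dD/dP)·(P/D) ⇒ dD/dP = Ed·D/P = (-2.4)·28450/186 = -367.09677…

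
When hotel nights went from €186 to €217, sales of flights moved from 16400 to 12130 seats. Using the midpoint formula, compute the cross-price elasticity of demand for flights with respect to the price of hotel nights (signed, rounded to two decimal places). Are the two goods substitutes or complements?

%ΔQ_{flights} = (12130 − 16400)/avg = -4270/14265 = -0.299334…
%ΔP_{hotel nights} = (217 − 186)/avg = 31/201.5 = 0.153846…
E_cross = (-4270/14265) / (31/201.5) = -1.9456…
E_cross < 0 ⇒ the goods are complements.

-1.95; complements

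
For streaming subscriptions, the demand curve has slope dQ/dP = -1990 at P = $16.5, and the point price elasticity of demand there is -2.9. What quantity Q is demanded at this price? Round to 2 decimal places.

11322.41

Ed = (dQ/dP)·(P/Q) ⇒ Q = (dQ/dP)·P/Ed = (-1990)·16.5/(-2.9) = 11322.4137…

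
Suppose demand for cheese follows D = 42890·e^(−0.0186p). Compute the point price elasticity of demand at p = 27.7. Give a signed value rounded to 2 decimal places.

-0.52

dD/dp = −0.0186·D = -476.554. At p = 27.7, D = 25621.2.
Ed = (dD/dp)·(p/D) = (-476.554) × (27.7/25621.2) = -0.5152…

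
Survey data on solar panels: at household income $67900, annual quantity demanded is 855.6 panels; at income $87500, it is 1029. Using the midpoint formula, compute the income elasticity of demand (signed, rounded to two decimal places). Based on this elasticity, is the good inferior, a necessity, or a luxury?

0.73; necessity

%ΔQ = (1029 − 855.6)/[( 855.6 + 1029)/2] = 173.4/942.3 = 0.184017…
%ΔIncome = (87500 − 67900)/[( 67900 + 87500)/2] = 19600/77700 = 0.252252…
E_income = (173.4/942.3) / (19600/77700) = 0.7294…
0 < E_income < 1 ⇒ normal good, necessity.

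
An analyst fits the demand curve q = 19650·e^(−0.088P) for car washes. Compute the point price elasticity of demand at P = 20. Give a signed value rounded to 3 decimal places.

dq/dP = −0.088·q = -297.5. At P = 20, q = 3380.68.
Ed = (dq/dP)·(P/q) = (-297.5) × (20/3380.68) = -1.76

-1.760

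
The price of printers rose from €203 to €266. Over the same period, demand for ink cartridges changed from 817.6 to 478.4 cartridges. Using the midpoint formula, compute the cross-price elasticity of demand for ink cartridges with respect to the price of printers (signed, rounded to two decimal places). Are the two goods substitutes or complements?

%ΔQ_{ink cartridges} = (478.4 − 817.6)/avg = -339.2/648 = -0.523456…
%ΔP_{printers} = (266 − 203)/avg = 63/234.5 = 0.268656…
E_cross = (-339.2/648) / (63/234.5) = -1.9484…
E_cross < 0 ⇒ the goods are complements.

-1.95; complements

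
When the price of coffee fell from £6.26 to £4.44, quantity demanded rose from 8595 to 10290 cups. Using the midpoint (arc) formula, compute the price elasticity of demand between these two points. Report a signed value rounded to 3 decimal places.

-0.528

%ΔQ = (10290 − 8595) / [(8595 + 10290)/2] = 1695/9442.5 = 0.179507…
%ΔP = (4.44 − 6.26) / [(6.26 + 4.44)/2] = -1.82/5.35 = -0.340186…
Arc Ed = %ΔQ / %ΔP = (1695/9442.5) / (-1.82/5.35) = -0.52767…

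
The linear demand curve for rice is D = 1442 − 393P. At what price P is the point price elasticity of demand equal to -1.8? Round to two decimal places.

2.36

Ed = −393P/(1442 − 393P). Set this equal to -1.8:
393P = 1.8·(1442 − 393P) ⇒ 393P(1 + 1.8) = 1.8·1442
P = 1.8·1442 / (393·2.8) = 2.3587…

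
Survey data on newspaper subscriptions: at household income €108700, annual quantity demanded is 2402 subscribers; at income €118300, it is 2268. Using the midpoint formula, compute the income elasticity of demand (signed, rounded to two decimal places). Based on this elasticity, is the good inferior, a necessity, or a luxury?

%ΔQ = (2268 − 2402)/[( 2402 + 2268)/2] = -134/2335 = -0.057387…
%ΔIncome = (118300 − 108700)/[( 108700 + 118300)/2] = 9600/113500 = 0.084581…
E_income = (-134/2335) / (9600/113500) = -0.6784…
E_income < 0 ⇒ inferior good.

-0.68; inferior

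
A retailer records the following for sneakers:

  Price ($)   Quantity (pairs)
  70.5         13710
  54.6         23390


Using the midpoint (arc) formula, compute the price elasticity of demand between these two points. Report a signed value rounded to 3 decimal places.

%ΔQ = (23390 − 13710) / [(13710 + 23390)/2] = 9680/18550 = 0.521832…
%ΔP = (54.6 − 70.5) / [(70.5 + 54.6)/2] = -15.9/62.55 = -0.254196…
Arc Ed = %ΔQ / %ΔP = (9680/18550) / (-15.9/62.55) = -2.05287…

-2.053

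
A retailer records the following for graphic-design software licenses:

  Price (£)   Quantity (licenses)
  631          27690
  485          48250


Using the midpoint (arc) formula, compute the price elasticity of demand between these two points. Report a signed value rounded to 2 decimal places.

-2.07

%ΔQ = (48250 − 27690) / [(27690 + 48250)/2] = 20560/37970 = 0.541480…
%ΔP = (485 − 631) / [(631 + 485)/2] = -146/558 = -0.261648…
Arc Ed = %ΔQ / %ΔP = (20560/37970) / (-146/558) = -2.0694…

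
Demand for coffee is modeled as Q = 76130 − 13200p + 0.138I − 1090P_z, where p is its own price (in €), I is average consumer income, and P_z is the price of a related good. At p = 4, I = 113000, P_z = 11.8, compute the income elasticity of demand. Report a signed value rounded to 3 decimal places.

At the given values, Q = 76130 − 13200(4) + 0.138(113000) − 1090(11.8) = 26062.
∂Q/∂I = 0.138.
E = (0.138) × (113000/26062) = 0.59834…

0.598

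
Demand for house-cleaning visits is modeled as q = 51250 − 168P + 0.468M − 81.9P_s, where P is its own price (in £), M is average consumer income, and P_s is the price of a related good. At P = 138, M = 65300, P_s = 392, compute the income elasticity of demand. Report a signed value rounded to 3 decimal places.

1.152

At the given values, q = 51250 − 168(138) + 0.468(65300) − 81.9(392) = 26521.6.
∂q/∂M = 0.468.
E = (0.468) × (65300/26521.6) = 1.15228…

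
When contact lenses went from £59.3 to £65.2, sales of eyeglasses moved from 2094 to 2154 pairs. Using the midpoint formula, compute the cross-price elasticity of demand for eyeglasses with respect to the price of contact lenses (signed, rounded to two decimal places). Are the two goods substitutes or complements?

%ΔQ_{eyeglasses} = (2154 − 2094)/avg = 60/2124 = 0.028248…
%ΔP_{contact lenses} = (65.2 − 59.3)/avg = 5.9/62.25 = 0.094779…
E_cross = (60/2124) / (5.9/62.25) = 0.2980…
E_cross > 0 ⇒ the goods are substitutes.

0.30; substitutes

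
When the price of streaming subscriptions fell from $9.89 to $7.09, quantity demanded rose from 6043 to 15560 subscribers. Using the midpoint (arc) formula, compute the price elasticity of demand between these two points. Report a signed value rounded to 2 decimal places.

%ΔQ = (15560 − 6043) / [(6043 + 15560)/2] = 9517/10801.5 = 0.881081…
%ΔP = (7.09 − 9.89) / [(9.89 + 7.09)/2] = -2.8/8.49 = -0.329799…
Arc Ed = %ΔQ / %ΔP = (9517/10801.5) / (-2.8/8.49) = -2.6715…

-2.67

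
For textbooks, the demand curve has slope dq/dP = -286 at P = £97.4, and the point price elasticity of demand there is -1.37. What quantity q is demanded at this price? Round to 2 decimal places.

Ed = (dq/dP)·(P/q) ⇒ q = (dq/dP)·P/Ed = (-286)·97.4/(-1.37) = 20333.1386…

20333.14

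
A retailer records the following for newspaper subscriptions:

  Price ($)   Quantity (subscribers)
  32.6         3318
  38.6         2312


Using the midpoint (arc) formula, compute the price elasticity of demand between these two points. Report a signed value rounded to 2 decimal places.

%ΔQ = (2312 − 3318) / [(3318 + 2312)/2] = -1006/2815 = -0.357371…
%ΔP = (38.6 − 32.6) / [(32.6 + 38.6)/2] = 6/35.6 = 0.168539…
Arc Ed = %ΔQ / %ΔP = (-1006/2815) / (6/35.6) = -2.1204…

-2.12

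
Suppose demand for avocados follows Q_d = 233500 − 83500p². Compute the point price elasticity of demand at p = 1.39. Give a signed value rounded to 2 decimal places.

-4.47

dQ_d/dp = −2·83500·p = -232130. At p = 1.39, Q_d = 72169.65.
Ed = (dQ_d/dp)·(p/Q_d) = (-232130) × (1.39/72169.65) = -4.4708…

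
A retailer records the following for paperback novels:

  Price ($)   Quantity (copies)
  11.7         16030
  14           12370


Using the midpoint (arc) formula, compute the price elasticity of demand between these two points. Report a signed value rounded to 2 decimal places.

-1.44

%ΔQ = (12370 − 16030) / [(16030 + 12370)/2] = -3660/14200 = -0.257746…
%ΔP = (14 − 11.7) / [(11.7 + 14)/2] = 2.3/12.85 = 0.178988…
Arc Ed = %ΔQ / %ΔP = (-3660/14200) / (2.3/12.85) = -1.4400…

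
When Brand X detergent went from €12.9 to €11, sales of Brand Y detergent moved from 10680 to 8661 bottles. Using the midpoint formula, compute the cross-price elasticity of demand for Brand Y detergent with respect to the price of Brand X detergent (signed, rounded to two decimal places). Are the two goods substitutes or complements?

1.31; substitutes

%ΔQ_{Brand Y detergent} = (8661 − 10680)/avg = -2019/9670.5 = -0.208779…
%ΔP_{Brand X detergent} = (11 − 12.9)/avg = -1.9/11.95 = -0.158995…
E_cross = (-2019/9670.5) / (-1.9/11.95) = 1.3131…
E_cross > 0 ⇒ the goods are substitutes.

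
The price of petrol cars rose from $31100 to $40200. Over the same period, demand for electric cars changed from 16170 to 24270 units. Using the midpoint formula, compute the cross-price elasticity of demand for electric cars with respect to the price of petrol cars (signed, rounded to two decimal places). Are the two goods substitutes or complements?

%ΔQ_{electric cars} = (24270 − 16170)/avg = 8100/20220 = 0.400593…
%ΔP_{petrol cars} = (40200 − 31100)/avg = 9100/35650 = 0.255259…
E_cross = (8100/20220) / (9100/35650) = 1.5693…
E_cross > 0 ⇒ the goods are substitutes.

1.57; substitutes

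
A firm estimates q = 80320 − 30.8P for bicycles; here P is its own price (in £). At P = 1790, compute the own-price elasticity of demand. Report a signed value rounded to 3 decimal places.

-2.189

At the given values, q = 80320 − 30.8(1790) = 25188.
∂q/∂P = −30.8.
E = (-30.8) × (1790/25188) = -2.18882…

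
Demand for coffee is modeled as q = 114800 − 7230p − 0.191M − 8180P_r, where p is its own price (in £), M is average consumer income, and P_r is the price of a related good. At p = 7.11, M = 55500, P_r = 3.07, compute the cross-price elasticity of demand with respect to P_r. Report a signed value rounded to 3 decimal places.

At the given values, q = 114800 − 7230(7.11) − 0.191(55500) − 8180(3.07) = 27681.6.
∂q/∂P_r = -8180.
E = (-8180) × (3.07/27681.6) = -0.90719…

-0.907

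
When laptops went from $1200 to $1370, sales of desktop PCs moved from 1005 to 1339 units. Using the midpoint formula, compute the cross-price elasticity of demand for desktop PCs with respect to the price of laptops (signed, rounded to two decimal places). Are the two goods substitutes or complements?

2.15; substitutes

%ΔQ_{desktop PCs} = (1339 − 1005)/avg = 334/1172 = 0.284982…
%ΔP_{laptops} = (1370 − 1200)/avg = 170/1285 = 0.132295…
E_cross = (334/1172) / (170/1285) = 2.1541…
E_cross > 0 ⇒ the goods are substitutes.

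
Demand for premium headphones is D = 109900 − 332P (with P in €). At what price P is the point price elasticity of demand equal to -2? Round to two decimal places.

Ed = −332P/(109900 − 332P). Set this equal to -2:
332P = 2·(109900 − 332P) ⇒ 332P(1 + 2) = 2·109900
P = 2·109900 / (332·3) = 220.6827…

220.68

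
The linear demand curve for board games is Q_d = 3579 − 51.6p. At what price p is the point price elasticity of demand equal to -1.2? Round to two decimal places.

37.83

Ed = −51.6p/(3579 − 51.6p). Set this equal to -1.2:
51.6p = 1.2·(3579 − 51.6p) ⇒ 51.6p(1 + 1.2) = 1.2·3579
p = 1.2·3579 / (51.6·2.2) = 37.8329…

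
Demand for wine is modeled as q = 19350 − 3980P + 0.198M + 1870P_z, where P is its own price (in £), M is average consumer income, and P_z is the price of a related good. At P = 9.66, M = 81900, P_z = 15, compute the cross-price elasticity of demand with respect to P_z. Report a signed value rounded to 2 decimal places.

At the given values, q = 19350 − 3980(9.66) + 0.198(81900) + 1870(15) = 25169.4.
∂q/∂P_z = 1870.
E = (1870) × (15/25169.4) = 1.1144…

1.11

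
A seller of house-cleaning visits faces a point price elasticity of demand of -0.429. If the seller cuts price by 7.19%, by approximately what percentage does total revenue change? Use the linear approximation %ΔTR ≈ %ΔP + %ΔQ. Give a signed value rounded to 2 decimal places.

-4.11%

%ΔQ ≈ Ed × %ΔP = (-0.429) × (-7.19%) = +3.0845%
%ΔTR ≈ %ΔP + %ΔQ = (-7.19%) + (+3.0845%) = -4.1055%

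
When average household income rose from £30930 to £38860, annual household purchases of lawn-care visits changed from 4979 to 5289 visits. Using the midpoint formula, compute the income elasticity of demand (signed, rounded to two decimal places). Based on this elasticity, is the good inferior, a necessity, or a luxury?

%ΔQ = (5289 − 4979)/[( 4979 + 5289)/2] = 310/5134 = 0.060381…
%ΔIncome = (38860 − 30930)/[( 30930 + 38860)/2] = 7930/34895 = 0.227253…
E_income = (310/5134) / (7930/34895) = 0.2657…
0 < E_income < 1 ⇒ normal good, necessity.

0.27; necessity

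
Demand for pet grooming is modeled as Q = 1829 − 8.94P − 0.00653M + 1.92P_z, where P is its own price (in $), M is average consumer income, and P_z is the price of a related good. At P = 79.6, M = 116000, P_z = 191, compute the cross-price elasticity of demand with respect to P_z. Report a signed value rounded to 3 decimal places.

0.505

At the given values, Q = 1829 − 8.94(79.6) − 0.00653(116000) + 1.92(191) = 726.616.
∂Q/∂P_z = 1.92.
E = (1.92) × (191/726.616) = 0.50469…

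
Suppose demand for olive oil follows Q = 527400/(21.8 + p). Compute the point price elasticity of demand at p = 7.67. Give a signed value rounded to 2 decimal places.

-0.26

dQ/dp = −527400/(21.8 + p)² = -607.267. At p = 7.67, Q = 17896.2.
Ed = (dQ/dp)·(p/Q) = (-607.267) × (7.67/17896.2) = -0.2602…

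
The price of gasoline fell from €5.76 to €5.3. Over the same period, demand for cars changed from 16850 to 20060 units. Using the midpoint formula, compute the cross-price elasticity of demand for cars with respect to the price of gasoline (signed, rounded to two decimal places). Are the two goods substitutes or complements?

-2.09; complements

%ΔQ_{cars} = (20060 − 16850)/avg = 3210/18455 = 0.173936…
%ΔP_{gasoline} = (5.3 − 5.76)/avg = -0.46/5.53 = -0.083182…
E_cross = (3210/18455) / (-0.46/5.53) = -2.0910…
E_cross < 0 ⇒ the goods are complements.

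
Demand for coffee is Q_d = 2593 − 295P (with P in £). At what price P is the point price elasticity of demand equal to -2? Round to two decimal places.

Ed = −295P/(2593 − 295P). Set this equal to -2:
295P = 2·(2593 − 295P) ⇒ 295P(1 + 2) = 2·2593
P = 2·2593 / (295·3) = 5.8598…

5.86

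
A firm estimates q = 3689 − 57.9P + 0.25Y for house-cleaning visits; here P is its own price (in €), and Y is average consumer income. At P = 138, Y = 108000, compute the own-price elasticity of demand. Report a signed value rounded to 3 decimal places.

-0.352

At the given values, q = 3689 − 57.9(138) + 0.25(108000) = 22698.8.
∂q/∂P = −57.9.
E = (-57.9) × (138/22698.8) = -0.35200…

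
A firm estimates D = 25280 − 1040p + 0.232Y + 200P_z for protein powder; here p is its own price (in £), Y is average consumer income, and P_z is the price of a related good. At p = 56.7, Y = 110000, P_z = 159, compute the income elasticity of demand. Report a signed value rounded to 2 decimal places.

At the given values, D = 25280 − 1040(56.7) + 0.232(110000) + 200(159) = 23632.
∂D/∂Y = 0.232.
E = (0.232) × (110000/23632) = 1.0798…

1.08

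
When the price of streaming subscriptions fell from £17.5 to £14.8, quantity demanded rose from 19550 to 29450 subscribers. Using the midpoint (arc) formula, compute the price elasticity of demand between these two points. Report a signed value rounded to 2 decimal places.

-2.42

%ΔQ = (29450 − 19550) / [(19550 + 29450)/2] = 9900/24500 = 0.404081…
%ΔP = (14.8 − 17.5) / [(17.5 + 14.8)/2] = -2.7/16.15 = -0.167182…
Arc Ed = %ΔQ / %ΔP = (9900/24500) / (-2.7/16.15) = -2.4170…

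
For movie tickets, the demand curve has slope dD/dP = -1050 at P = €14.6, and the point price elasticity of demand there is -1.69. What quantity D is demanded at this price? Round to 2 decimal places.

9071.01

Ed = (dD/dP)·(P/D) ⇒ D = (dD/dP)·P/Ed = (-1050)·14.6/(-1.69) = 9071.0059…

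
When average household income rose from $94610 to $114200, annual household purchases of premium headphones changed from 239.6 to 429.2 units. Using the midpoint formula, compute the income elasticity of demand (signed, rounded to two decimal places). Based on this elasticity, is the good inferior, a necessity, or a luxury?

%ΔQ = (429.2 − 239.6)/[( 239.6 + 429.2)/2] = 189.6/334.4 = 0.566985…
%ΔIncome = (114200 − 94610)/[( 94610 + 114200)/2] = 19590/104405 = 0.187634…
E_income = (189.6/334.4) / (19590/104405) = 3.0217…
E_income > 1 ⇒ normal good, luxury.

3.02; luxury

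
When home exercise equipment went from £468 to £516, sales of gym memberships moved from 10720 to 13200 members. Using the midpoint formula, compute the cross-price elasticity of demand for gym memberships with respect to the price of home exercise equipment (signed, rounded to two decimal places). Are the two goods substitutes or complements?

%ΔQ_{gym memberships} = (13200 − 10720)/avg = 2480/11960 = 0.207357…
%ΔP_{home exercise equipment} = (516 − 468)/avg = 48/492 = 0.097560…
E_cross = (2480/11960) / (48/492) = 2.1254…
E_cross > 0 ⇒ the goods are substitutes.

2.13; substitutes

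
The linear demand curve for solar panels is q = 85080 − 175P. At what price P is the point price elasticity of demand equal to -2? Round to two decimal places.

324.11

Ed = −175P/(85080 − 175P). Set this equal to -2:
175P = 2·(85080 − 175P) ⇒ 175P(1 + 2) = 2·85080
P = 2·85080 / (175·3) = 324.1142…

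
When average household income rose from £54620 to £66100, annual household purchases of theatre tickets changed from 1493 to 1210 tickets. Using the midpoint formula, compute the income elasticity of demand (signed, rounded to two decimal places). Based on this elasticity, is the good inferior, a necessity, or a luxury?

-1.10; inferior

%ΔQ = (1210 − 1493)/[( 1493 + 1210)/2] = -283/1351.5 = -0.209396…
%ΔIncome = (66100 − 54620)/[( 54620 + 66100)/2] = 11480/60360 = 0.190192…
E_income = (-283/1351.5) / (11480/60360) = -1.1009…
E_income < 0 ⇒ inferior good.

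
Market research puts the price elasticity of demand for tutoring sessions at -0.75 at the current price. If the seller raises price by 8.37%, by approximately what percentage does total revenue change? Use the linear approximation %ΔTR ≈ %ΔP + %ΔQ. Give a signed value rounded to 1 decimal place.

+2.1%

%ΔQ ≈ Ed × %ΔP = (-0.75) × (+8.37%) = -6.2775%
%ΔTR ≈ %ΔP + %ΔQ = (+8.37%) + (-6.2775%) = +2.0925%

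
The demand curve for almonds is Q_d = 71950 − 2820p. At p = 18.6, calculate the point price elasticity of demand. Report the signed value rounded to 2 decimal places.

dQ_d/dp = −2820. At p = 18.6, Q_d = 71950 − 2820(18.6) = 19498.
Ed = (dQ_d/dp)·(p/Q_d) = −2820 × (18.6/19498) = -2.6901…

-2.69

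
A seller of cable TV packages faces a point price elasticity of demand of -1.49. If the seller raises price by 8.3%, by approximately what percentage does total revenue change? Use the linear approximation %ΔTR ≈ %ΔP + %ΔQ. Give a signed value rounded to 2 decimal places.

-4.07%

%ΔQ ≈ Ed × %ΔP = (-1.49) × (+8.3%) = -12.3670%
%ΔTR ≈ %ΔP + %ΔQ = (+8.3%) + (-12.3670%) = -4.0670%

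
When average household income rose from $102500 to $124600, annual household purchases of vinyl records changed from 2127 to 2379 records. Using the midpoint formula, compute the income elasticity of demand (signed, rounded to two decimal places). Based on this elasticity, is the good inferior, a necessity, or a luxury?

%ΔQ = (2379 − 2127)/[( 2127 + 2379)/2] = 252/2253 = 0.111850…
%ΔIncome = (124600 − 102500)/[( 102500 + 124600)/2] = 22100/113550 = 0.194627…
E_income = (252/2253) / (22100/113550) = 0.5746…
0 < E_income < 1 ⇒ normal good, necessity.

0.57; necessity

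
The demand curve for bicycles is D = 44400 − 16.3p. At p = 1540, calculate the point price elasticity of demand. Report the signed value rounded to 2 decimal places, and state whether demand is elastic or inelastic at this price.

dD/dp = −16.3. At p = 1540, D = 44400 − 16.3(1540) = 19298.
Ed = (dD/dp)·(p/D) = −16.3 × (1540/19298) = -1.3007…
|Ed| = 1.30 > 1, so demand is elastic.

-1.30; elastic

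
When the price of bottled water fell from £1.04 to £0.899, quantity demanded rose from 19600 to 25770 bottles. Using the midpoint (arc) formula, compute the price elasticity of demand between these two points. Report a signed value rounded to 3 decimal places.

%ΔQ = (25770 − 19600) / [(19600 + 25770)/2] = 6170/22685 = 0.271985…
%ΔP = (0.899 − 1.04) / [(1.04 + 0.899)/2] = -0.141/0.9695 = -0.145435…
Arc Ed = %ΔQ / %ΔP = (6170/22685) / (-0.141/0.9695) = -1.87014…

-1.870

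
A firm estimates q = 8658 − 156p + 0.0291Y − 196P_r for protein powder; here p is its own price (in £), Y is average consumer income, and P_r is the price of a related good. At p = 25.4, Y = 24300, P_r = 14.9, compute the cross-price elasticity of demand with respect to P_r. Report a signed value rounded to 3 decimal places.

-1.176

At the given values, q = 8658 − 156(25.4) + 0.0291(24300) − 196(14.9) = 2482.33.
∂q/∂P_r = -196.
E = (-196) × (14.9/2482.33) = -1.17647…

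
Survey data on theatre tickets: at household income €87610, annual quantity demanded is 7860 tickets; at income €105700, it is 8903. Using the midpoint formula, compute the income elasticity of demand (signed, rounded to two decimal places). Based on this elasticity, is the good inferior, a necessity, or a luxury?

0.66; necessity

%ΔQ = (8903 − 7860)/[( 7860 + 8903)/2] = 1043/8381.5 = 0.124440…
%ΔIncome = (105700 − 87610)/[( 87610 + 105700)/2] = 18090/96655 = 0.187160…
E_income = (1043/8381.5) / (18090/96655) = 0.6648…
0 < E_income < 1 ⇒ normal good, necessity.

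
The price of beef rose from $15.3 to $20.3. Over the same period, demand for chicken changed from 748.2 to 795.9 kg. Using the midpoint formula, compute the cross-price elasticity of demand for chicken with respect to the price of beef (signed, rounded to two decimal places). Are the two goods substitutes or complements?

%ΔQ_{chicken} = (795.9 − 748.2)/avg = 47.7/772.05 = 0.061783…
%ΔP_{beef} = (20.3 − 15.3)/avg = 5/17.8 = 0.280898…
E_cross = (47.7/772.05) / (5/17.8) = 0.2199…
E_cross > 0 ⇒ the goods are substitutes.

0.22; substitutes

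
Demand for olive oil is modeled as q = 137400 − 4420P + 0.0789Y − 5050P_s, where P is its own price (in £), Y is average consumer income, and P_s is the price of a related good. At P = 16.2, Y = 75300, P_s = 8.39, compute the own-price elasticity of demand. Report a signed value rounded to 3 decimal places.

-2.438

At the given values, q = 137400 − 4420(16.2) + 0.0789(75300) − 5050(8.39) = 29367.67.
∂q/∂P = −4420.
E = (-4420) × (16.2/29367.67) = -2.43819…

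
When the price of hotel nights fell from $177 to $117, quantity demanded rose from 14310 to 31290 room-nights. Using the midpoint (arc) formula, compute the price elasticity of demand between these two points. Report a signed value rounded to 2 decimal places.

%ΔQ = (31290 − 14310) / [(14310 + 31290)/2] = 16980/22800 = 0.744736…
%ΔP = (117 − 177) / [(177 + 117)/2] = -60/147 = -0.408163…
Arc Ed = %ΔQ / %ΔP = (16980/22800) / (-60/147) = -1.8246…

-1.82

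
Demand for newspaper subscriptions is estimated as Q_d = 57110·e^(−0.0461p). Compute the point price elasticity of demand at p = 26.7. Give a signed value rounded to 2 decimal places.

-1.23

dQ_d/dp = −0.0461·Q_d = -768.87. At p = 26.7, Q_d = 16678.3.
Ed = (dQ_d/dp)·(p/Q_d) = (-768.87) × (26.7/16678.3) = -1.2308…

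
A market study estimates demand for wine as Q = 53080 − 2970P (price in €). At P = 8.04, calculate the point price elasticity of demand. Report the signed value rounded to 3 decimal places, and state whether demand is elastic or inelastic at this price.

dQ/dP = −2970. At P = 8.04, Q = 53080 − 2970(8.04) = 29201.2.
Ed = (dQ/dP)·(P/Q) = −2970 × (8.04/29201.2) = -0.81773…
|Ed| = 0.818 < 1, so demand is inelastic.

-0.818; inelastic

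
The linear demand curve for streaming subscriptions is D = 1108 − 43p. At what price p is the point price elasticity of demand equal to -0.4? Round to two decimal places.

7.36

Ed = −43p/(1108 − 43p). Set this equal to -0.4:
43p = 0.4·(1108 − 43p) ⇒ 43p(1 + 0.4) = 0.4·1108
p = 0.4·1108 / (43·1.4) = 7.3621…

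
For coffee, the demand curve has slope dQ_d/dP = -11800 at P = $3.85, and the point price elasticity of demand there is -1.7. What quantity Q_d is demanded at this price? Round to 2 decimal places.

26723.53

Ed = (dQ_d/dP)·(P/Q_d) ⇒ Q_d = (dQ_d/dP)·P/Ed = (-11800)·3.85/(-1.7) = 26723.5294…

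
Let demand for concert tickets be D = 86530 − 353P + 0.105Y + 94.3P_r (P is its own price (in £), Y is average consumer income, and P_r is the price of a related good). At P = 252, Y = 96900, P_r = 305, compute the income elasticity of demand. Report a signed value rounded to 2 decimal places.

At the given values, D = 86530 − 353(252) + 0.105(96900) + 94.3(305) = 36510.
∂D/∂Y = 0.105.
E = (0.105) × (96900/36510) = 0.2786…

0.28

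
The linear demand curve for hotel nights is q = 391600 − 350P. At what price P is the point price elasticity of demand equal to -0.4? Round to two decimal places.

Ed = −350P/(391600 − 350P). Set this equal to -0.4:
350P = 0.4·(391600 − 350P) ⇒ 350P(1 + 0.4) = 0.4·391600
P = 0.4·391600 / (350·1.4) = 319.6734…

319.67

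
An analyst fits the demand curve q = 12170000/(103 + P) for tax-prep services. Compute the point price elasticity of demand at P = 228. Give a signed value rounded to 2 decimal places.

dq/dP = −12170000/(103 + P)² = -111.08. At P = 228, q = 36767.4.
Ed = (dq/dP)·(P/q) = (-111.08) × (228/36767.4) = -0.6888…

-0.69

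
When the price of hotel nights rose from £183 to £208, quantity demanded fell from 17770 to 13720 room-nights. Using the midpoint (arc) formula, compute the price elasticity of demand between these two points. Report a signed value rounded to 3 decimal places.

%ΔQ = (13720 − 17770) / [(17770 + 13720)/2] = -4050/15745 = -0.257224…
%ΔP = (208 − 183) / [(183 + 208)/2] = 25/195.5 = 0.127877…
Arc Ed = %ΔQ / %ΔP = (-4050/15745) / (25/195.5) = -2.01149…

-2.011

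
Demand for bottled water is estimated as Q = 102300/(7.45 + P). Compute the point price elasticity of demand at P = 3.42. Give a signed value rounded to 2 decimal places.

dQ/dP = −102300/(7.45 + P)² = -865.798. At P = 3.42, Q = 9411.22.
Ed = (dQ/dP)·(P/Q) = (-865.798) × (3.42/9411.22) = -0.3146…

-0.31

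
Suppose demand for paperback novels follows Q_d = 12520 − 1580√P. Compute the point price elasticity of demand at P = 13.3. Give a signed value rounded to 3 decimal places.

-0.426

dQ_d/dP = −1580/(2√P) = -216.621. At P = 13.3, Q_d = 6757.87.
Ed = (dQ_d/dP)·(P/Q_d) = (-216.621) × (13.3/6757.87) = -0.42632…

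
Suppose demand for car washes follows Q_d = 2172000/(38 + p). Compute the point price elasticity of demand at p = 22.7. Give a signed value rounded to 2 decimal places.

dQ_d/dp = −2172000/(38 + p)² = -589.498. At p = 22.7, Q_d = 35782.5.
Ed = (dQ_d/dp)·(p/Q_d) = (-589.498) × (22.7/35782.5) = -0.3739…

-0.37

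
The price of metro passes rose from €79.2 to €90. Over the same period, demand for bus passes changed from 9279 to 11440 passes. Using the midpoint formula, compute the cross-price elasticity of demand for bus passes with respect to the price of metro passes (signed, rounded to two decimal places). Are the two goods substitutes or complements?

1.63; substitutes

%ΔQ_{bus passes} = (11440 − 9279)/avg = 2161/10359.5 = 0.208600…
%ΔP_{metro passes} = (90 − 79.2)/avg = 10.8/84.6 = 0.127659…
E_cross = (2161/10359.5) / (10.8/84.6) = 1.6340…
E_cross > 0 ⇒ the goods are substitutes.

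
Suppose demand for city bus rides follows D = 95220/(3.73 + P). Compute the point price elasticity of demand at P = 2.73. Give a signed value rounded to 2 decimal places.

dD/dP = −95220/(3.73 + P)² = -2281.72. At P = 2.73, D = 14739.9.
Ed = (dD/dP)·(P/D) = (-2281.72) × (2.73/14739.9) = -0.4226…

-0.42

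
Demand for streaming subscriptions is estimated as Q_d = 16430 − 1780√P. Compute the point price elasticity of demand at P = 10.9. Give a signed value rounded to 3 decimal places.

-0.278

dQ_d/dP = −1780/(2√P) = -269.573. At P = 10.9, Q_d = 10553.3.
Ed = (dQ_d/dP)·(P/Q_d) = (-269.573) × (10.9/10553.3) = -0.27842…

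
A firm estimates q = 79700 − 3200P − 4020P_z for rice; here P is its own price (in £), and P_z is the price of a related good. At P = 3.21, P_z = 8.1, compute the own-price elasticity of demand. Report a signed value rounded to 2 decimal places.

At the given values, q = 79700 − 3200(3.21) − 4020(8.1) = 36866.
∂q/∂P = −3200.
E = (-3200) × (3.21/36866) = -0.2786…

-0.28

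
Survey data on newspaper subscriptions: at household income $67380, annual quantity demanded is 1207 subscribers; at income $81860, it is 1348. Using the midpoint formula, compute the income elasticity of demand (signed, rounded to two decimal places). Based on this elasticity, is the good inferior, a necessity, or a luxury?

0.57; necessity

%ΔQ = (1348 − 1207)/[( 1207 + 1348)/2] = 141/1277.5 = 0.110371…
%ΔIncome = (81860 − 67380)/[( 67380 + 81860)/2] = 14480/74620 = 0.194049…
E_income = (141/1277.5) / (14480/74620) = 0.5687…
0 < E_income < 1 ⇒ normal good, necessity.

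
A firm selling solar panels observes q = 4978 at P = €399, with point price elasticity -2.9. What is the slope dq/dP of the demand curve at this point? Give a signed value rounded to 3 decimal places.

Ed = (dq/dP)·(P/q) ⇒ dq/dP = Ed·q/P = (-2.9)·4978/399 = -36.18095…

-36.181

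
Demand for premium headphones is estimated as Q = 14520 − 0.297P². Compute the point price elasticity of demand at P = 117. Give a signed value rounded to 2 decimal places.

-0.78

dQ/dP = −2·0.297·P = -69.498. At P = 117, Q = 10454.367.
Ed = (dQ/dP)·(P/Q) = (-69.498) × (117/10454.367) = -0.7777…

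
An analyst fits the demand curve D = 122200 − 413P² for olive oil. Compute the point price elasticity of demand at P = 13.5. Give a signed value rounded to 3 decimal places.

-3.208

dD/dP = −2·413·P = -11151. At P = 13.5, D = 46930.75.
Ed = (dD/dP)·(P/D) = (-11151) × (13.5/46930.75) = -3.20767…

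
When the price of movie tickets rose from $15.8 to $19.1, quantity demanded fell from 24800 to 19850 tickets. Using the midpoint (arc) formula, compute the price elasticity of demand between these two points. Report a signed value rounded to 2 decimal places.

%ΔQ = (19850 − 24800) / [(24800 + 19850)/2] = -4950/22325 = -0.221724…
%ΔP = (19.1 − 15.8) / [(15.8 + 19.1)/2] = 3.3/17.45 = 0.189111…
Arc Ed = %ΔQ / %ΔP = (-4950/22325) / (3.3/17.45) = -1.1724…

-1.17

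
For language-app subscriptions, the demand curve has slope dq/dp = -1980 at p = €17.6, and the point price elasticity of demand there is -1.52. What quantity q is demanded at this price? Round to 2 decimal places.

22926.32

Ed = (dq/dp)·(p/q) ⇒ q = (dq/dp)·p/Ed = (-1980)·17.6/(-1.52) = 22926.3157…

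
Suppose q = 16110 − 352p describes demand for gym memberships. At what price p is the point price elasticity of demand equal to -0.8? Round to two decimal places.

20.34

Ed = −352p/(16110 − 352p). Set this equal to -0.8:
352p = 0.8·(16110 − 352p) ⇒ 352p(1 + 0.8) = 0.8·16110
p = 0.8·16110 / (352·1.8) = 20.3409…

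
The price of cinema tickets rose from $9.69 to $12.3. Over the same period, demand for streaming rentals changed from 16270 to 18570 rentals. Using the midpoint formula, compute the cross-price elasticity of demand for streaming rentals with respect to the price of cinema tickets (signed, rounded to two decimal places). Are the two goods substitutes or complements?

%ΔQ_{streaming rentals} = (18570 − 16270)/avg = 2300/17420 = 0.132032…
%ΔP_{cinema tickets} = (12.3 − 9.69)/avg = 2.61/10.995 = 0.237380…
E_cross = (2300/17420) / (2.61/10.995) = 0.5562…
E_cross > 0 ⇒ the goods are substitutes.

0.56; substitutes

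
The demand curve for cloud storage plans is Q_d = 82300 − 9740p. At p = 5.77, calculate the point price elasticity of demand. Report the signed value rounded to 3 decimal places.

dQ_d/dp = −9740. At p = 5.77, Q_d = 82300 − 9740(5.77) = 26100.2.
Ed = (dQ_d/dp)·(p/Q_d) = −9740 × (5.77/26100.2) = -2.15323…

-2.153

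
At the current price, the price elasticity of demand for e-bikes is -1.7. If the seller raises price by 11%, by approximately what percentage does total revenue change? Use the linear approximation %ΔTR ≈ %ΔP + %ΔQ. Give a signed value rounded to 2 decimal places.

%ΔQ ≈ Ed × %ΔP = (-1.7) × (+11%) = -18.7000%
%ΔTR ≈ %ΔP + %ΔQ = (+11%) + (-18.7000%) = -7.7000%

-7.70%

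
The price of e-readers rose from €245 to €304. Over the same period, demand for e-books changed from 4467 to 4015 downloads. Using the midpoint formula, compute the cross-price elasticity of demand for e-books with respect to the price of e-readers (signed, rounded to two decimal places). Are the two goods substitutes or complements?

-0.50; complements

%ΔQ_{e-books} = (4015 − 4467)/avg = -452/4241 = -0.106578…
%ΔP_{e-readers} = (304 − 245)/avg = 59/274.5 = 0.214936…
E_cross = (-452/4241) / (59/274.5) = -0.4958…
E_cross < 0 ⇒ the goods are complements.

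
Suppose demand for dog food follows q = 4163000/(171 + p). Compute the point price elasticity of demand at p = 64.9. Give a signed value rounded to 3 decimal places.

dq/dp = −4163000/(171 + p)² = -74.8084. At p = 64.9, q = 17647.3.
Ed = (dq/dp)·(p/q) = (-74.8084) × (64.9/17647.3) = -0.27511…

-0.275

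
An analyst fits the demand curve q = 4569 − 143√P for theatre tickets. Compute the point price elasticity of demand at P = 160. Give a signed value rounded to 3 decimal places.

dq/dP = −143/(2√P) = -5.65257. At P = 160, q = 2760.18.
Ed = (dq/dP)·(P/q) = (-5.65257) × (160/2760.18) = -0.32766…

-0.328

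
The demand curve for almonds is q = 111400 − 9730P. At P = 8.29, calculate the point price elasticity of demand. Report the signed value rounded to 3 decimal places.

dq/dP = −9730. At P = 8.29, q = 111400 − 9730(8.29) = 30738.3.
Ed = (dq/dP)·(P/q) = −9730 × (8.29/30738.3) = -2.62414…

-2.624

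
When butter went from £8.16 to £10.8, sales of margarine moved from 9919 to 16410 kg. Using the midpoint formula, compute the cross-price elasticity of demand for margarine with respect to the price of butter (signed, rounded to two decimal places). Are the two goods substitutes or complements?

1.77; substitutes

%ΔQ_{margarine} = (16410 − 9919)/avg = 6491/13164.5 = 0.493068…
%ΔP_{butter} = (10.8 − 8.16)/avg = 2.64/9.48 = 0.278481…
E_cross = (6491/13164.5) / (2.64/9.48) = 1.7705…
E_cross > 0 ⇒ the goods are substitutes.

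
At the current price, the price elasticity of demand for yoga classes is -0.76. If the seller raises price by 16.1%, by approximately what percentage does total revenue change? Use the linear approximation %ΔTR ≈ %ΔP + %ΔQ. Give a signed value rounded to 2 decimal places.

%ΔQ ≈ Ed × %ΔP = (-0.76) × (+16.1%) = -12.2360%
%ΔTR ≈ %ΔP + %ΔQ = (+16.1%) + (-12.2360%) = +3.8640%

+3.86%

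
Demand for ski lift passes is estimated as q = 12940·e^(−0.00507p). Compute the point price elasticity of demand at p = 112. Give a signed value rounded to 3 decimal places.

dq/dp = −0.00507·q = -37.182. At p = 112, q = 7333.72.
Ed = (dq/dp)·(p/q) = (-37.182) × (112/7333.72) = -0.56784

-0.568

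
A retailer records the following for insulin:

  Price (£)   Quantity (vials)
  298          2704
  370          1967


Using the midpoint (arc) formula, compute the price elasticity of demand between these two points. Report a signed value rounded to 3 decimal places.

%ΔQ = (1967 − 2704) / [(2704 + 1967)/2] = -737/2335.5 = -0.315564…
%ΔP = (370 − 298) / [(298 + 370)/2] = 72/334 = 0.215568…
Arc Ed = %ΔQ / %ΔP = (-737/2335.5) / (72/334) = -1.46386…

-1.464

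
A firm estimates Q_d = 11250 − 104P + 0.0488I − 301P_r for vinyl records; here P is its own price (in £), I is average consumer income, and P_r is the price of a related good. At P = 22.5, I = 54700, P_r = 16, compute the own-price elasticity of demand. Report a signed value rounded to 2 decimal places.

At the given values, Q_d = 11250 − 104(22.5) + 0.0488(54700) − 301(16) = 6763.36.
∂Q_d/∂P = −104.
E = (-104) × (22.5/6763.36) = -0.3459…

-0.35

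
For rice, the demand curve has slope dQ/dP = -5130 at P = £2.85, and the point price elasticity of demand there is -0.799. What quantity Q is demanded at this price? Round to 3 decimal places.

Ed = (dQ/dP)·(P/Q) ⇒ Q = (dQ/dP)·P/Ed = (-5130)·2.85/(-0.799) = 18298.49812…

18298.498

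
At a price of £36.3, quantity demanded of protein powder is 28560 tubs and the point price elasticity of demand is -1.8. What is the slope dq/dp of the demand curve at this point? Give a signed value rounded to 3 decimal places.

-1416.198

Ed = (dq/dp)·(p/q) ⇒ dq/dp = Ed·q/p = (-1.8)·28560/36.3 = -1416.19834…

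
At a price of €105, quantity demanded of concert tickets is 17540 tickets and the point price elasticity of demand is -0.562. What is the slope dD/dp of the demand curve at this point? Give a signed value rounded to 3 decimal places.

-93.881

Ed = (dD/dp)·(p/D) ⇒ dD/dp = Ed·D/p = (-0.562)·17540/105 = -93.88076…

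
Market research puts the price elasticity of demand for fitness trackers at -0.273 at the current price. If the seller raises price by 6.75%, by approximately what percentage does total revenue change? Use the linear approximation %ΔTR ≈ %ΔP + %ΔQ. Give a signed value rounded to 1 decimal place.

+4.9%

%ΔQ ≈ Ed × %ΔP = (-0.273) × (+6.75%) = -1.8428%
%ΔTR ≈ %ΔP + %ΔQ = (+6.75%) + (-1.8428%) = +4.9073%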